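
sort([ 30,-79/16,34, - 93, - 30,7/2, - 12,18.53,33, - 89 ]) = [ - 93,-89,- 30, - 12, - 79/16, 7/2, 18.53, 30,33,34 ]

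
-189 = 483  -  672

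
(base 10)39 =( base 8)47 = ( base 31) 18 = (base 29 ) 1a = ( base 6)103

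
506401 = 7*72343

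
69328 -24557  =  44771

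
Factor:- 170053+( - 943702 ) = -1113755 =-  5^1*17^1*13103^1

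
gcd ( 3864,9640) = 8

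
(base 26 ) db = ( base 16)15d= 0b101011101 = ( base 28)cd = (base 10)349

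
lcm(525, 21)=525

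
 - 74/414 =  - 37/207  =  -0.18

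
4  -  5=  -  1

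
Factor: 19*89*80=135280= 2^4*5^1*19^1*89^1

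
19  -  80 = -61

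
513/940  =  513/940  =  0.55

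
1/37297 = 1/37297=0.00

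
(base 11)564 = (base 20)1DF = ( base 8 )1243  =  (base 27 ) P0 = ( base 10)675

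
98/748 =49/374 =0.13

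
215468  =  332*649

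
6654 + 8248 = 14902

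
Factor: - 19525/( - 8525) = 31^ ( - 1 )*71^1  =  71/31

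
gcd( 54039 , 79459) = 1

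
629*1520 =956080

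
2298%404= 278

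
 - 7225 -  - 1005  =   - 6220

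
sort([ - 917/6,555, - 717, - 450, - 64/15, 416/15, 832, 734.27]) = [ - 717, - 450,- 917/6, - 64/15, 416/15, 555, 734.27,832 ] 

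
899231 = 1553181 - 653950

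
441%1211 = 441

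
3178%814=736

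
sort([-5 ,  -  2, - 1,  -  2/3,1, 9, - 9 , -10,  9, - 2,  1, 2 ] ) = [ - 10,-9, -5,- 2, - 2, - 1,- 2/3,  1,1, 2, 9, 9 ]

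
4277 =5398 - 1121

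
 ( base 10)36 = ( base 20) 1G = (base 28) 18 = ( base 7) 51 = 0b100100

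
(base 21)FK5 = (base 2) 1101110000000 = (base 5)211130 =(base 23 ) D72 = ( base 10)7040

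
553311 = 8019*69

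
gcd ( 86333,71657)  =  1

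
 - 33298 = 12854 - 46152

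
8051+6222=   14273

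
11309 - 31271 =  - 19962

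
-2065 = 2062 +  - 4127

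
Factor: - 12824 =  - 2^3 * 7^1  *  229^1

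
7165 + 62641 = 69806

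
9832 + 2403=12235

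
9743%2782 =1397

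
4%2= 0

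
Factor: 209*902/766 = 11^2*19^1*41^1*383^( - 1) = 94259/383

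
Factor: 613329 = 3^1*204443^1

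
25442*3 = 76326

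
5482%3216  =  2266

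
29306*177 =5187162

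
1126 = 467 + 659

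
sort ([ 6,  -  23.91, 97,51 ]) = [-23.91, 6,51,  97] 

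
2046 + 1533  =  3579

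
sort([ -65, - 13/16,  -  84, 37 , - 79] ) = [ - 84, - 79,-65,-13/16, 37 ] 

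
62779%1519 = 500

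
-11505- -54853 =43348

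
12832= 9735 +3097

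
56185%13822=897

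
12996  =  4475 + 8521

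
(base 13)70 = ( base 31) 2t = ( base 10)91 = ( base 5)331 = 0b1011011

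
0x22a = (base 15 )26e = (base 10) 554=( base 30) ie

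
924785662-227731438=697054224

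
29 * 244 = 7076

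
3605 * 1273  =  4589165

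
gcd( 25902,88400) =2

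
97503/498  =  32501/166 = 195.79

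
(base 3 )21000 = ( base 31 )63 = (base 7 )360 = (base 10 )189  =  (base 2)10111101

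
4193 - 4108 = 85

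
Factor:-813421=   -  7^1*29^1*4007^1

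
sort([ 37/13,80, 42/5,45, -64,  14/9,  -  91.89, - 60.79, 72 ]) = [-91.89, - 64 , - 60.79,14/9,  37/13,42/5, 45,72,80]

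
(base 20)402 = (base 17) 594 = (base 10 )1602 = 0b11001000010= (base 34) 1D4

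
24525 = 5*4905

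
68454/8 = 34227/4 = 8556.75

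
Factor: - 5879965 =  - 5^1*7^1 * 13^1*12923^1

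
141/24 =5 + 7/8 = 5.88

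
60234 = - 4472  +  64706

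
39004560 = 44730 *872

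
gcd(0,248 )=248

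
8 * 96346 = 770768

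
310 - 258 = 52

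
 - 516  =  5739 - 6255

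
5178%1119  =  702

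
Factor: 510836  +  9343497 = 9854333 = 211^1*46703^1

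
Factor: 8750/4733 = 2^1*5^4*7^1*4733^( - 1)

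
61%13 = 9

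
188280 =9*20920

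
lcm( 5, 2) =10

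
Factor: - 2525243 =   -  7^1*360749^1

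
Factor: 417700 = 2^2 * 5^2 * 4177^1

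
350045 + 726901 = 1076946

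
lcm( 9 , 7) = 63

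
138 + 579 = 717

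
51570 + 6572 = 58142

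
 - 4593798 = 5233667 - 9827465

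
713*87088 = 62093744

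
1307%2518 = 1307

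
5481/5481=1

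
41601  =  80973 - 39372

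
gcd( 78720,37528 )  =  8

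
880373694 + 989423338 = 1869797032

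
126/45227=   18/6461 = 0.00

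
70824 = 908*78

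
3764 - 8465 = -4701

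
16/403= 16/403  =  0.04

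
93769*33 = 3094377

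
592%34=14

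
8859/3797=8859/3797 = 2.33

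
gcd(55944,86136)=888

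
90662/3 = 90662/3 = 30220.67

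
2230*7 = 15610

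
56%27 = 2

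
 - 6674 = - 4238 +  - 2436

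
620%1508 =620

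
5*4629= 23145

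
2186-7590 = - 5404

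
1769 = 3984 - 2215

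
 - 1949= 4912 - 6861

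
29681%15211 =14470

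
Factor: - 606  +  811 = 205 = 5^1 * 41^1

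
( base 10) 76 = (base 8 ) 114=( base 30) 2G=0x4C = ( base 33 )2A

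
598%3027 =598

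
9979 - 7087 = 2892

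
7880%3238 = 1404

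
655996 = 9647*68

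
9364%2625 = 1489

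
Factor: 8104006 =2^1*1831^1*2213^1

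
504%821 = 504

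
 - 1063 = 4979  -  6042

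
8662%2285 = 1807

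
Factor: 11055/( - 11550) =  - 67/70= - 2^( - 1)*5^(-1)*  7^ (- 1 )*67^1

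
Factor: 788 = 2^2*197^1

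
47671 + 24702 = 72373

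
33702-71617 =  - 37915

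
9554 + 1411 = 10965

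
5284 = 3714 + 1570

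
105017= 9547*11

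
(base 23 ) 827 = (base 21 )9F1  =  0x10BD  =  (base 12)2591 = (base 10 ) 4285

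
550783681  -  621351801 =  - 70568120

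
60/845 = 12/169= 0.07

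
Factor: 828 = 2^2*3^2*23^1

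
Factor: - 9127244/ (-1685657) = 2^2*7^1*223^( -1) * 409^1*797^1 *7559^( - 1 ) 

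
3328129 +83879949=87208078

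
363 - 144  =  219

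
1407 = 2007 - 600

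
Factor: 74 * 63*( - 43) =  - 200466 = - 2^1 * 3^2*7^1*37^1*43^1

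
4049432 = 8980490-4931058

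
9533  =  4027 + 5506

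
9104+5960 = 15064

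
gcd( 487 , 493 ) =1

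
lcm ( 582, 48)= 4656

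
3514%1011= 481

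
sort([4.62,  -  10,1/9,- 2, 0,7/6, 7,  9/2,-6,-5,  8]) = [-10,- 6,  -  5, - 2,0, 1/9, 7/6,9/2,  4.62, 7, 8]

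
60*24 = 1440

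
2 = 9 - 7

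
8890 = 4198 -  - 4692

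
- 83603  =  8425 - 92028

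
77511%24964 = 2619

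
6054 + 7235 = 13289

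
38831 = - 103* ( - 377)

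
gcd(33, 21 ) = 3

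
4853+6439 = 11292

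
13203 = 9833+3370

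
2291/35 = 65  +  16/35 = 65.46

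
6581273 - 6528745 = 52528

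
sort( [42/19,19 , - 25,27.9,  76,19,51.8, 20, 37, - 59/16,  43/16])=[  -  25,  -  59/16, 42/19, 43/16,19,19, 20, 27.9,37,51.8 , 76]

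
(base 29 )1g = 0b101101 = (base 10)45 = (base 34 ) 1b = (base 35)1A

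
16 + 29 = 45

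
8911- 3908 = 5003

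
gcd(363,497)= 1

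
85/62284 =85/62284 = 0.00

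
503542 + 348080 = 851622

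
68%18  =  14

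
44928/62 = 724 + 20/31 = 724.65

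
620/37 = 620/37 = 16.76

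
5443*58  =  315694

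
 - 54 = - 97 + 43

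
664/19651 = 664/19651 = 0.03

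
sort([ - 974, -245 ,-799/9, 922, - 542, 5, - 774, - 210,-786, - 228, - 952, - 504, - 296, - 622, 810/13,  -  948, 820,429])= [-974,  -  952 , - 948, - 786, - 774, - 622, - 542,-504, - 296,-245, - 228, - 210, - 799/9,5,810/13,429, 820,  922 ] 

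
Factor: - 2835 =  -  3^4*5^1*7^1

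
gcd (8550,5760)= 90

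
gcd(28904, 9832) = 8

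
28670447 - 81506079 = -52835632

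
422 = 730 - 308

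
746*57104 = 42599584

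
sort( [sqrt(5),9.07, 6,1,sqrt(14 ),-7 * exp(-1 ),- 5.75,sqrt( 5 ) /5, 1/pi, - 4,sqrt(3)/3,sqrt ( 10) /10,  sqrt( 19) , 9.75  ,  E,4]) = [ - 5.75, - 4, - 7 *exp(  -  1 ), sqrt(10)/10,1/pi, sqrt( 5)/5,sqrt( 3 )/3,  1 , sqrt(5 ),E,sqrt( 14),4,sqrt(19),6,9.07,9.75 ] 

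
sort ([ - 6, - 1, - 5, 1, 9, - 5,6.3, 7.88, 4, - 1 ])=[ - 6 , - 5, - 5, -1,-1, 1,4, 6.3, 7.88, 9]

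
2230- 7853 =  - 5623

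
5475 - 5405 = 70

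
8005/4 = 8005/4 = 2001.25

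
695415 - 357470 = 337945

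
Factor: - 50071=-7^1*23^1*311^1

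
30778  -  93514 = - 62736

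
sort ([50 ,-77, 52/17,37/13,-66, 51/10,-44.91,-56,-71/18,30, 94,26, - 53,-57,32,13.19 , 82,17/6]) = [-77,-66,-57,-56, - 53,-44.91 , - 71/18,17/6, 37/13, 52/17 , 51/10,13.19,26,30,32,50, 82, 94]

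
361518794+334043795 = 695562589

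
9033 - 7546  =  1487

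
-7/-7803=7/7803  =  0.00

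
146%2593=146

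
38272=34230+4042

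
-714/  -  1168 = 357/584 = 0.61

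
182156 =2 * 91078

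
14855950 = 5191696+9664254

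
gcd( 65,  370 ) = 5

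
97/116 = 97/116 =0.84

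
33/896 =33/896 =0.04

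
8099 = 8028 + 71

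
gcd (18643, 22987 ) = 181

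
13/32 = 13/32 = 0.41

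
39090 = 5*7818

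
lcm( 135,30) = 270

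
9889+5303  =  15192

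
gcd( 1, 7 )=1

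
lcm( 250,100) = 500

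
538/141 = 3 + 115/141 = 3.82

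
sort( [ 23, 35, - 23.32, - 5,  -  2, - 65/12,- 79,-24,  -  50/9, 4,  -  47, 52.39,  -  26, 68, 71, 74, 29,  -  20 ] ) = [ - 79, - 47,- 26, - 24, - 23.32, - 20, - 50/9, - 65/12,  -  5,  -  2,4,23,29, 35,52.39, 68, 71, 74 ] 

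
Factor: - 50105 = -5^1*11^1*911^1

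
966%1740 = 966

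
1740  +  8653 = 10393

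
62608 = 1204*52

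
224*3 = 672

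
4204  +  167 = 4371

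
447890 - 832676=-384786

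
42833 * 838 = 35894054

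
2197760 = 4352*505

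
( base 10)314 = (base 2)100111010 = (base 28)B6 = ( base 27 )BH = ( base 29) ao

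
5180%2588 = 4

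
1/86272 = 1/86272 = 0.00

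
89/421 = 89/421 = 0.21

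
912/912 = 1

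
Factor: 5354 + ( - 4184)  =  1170 = 2^1*3^2 * 5^1 * 13^1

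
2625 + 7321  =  9946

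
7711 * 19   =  146509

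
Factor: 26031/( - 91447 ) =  - 3^1 * 19^( - 1 )*4813^( -1 )*8677^1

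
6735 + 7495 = 14230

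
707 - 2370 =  - 1663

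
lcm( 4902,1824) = 78432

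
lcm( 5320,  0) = 0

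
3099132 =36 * 86087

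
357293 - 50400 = 306893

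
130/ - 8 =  - 65/4= - 16.25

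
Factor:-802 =-2^1*401^1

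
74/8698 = 37/4349 = 0.01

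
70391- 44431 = 25960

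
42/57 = 14/19 = 0.74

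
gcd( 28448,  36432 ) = 16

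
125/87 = 125/87 = 1.44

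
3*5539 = 16617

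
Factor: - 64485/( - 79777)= 3^2 *5^1*1433^1*79777^( - 1)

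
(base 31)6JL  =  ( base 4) 1203220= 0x18E8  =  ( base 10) 6376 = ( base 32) 678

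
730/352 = 2 + 13/176= 2.07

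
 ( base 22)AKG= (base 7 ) 21304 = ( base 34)4jq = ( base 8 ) 12260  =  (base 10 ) 5296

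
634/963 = 634/963 = 0.66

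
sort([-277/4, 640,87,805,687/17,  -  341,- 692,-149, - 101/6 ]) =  [ - 692,-341 , - 149, - 277/4 , - 101/6,687/17,87,640,  805] 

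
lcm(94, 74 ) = 3478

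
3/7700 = 3/7700  =  0.00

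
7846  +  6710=14556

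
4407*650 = 2864550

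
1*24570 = 24570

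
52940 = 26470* 2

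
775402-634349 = 141053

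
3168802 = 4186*757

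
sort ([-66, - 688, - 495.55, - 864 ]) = [-864,  -  688, - 495.55, - 66]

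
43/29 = 43/29 = 1.48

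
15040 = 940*16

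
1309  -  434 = 875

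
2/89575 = 2/89575= 0.00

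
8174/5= 8174/5 =1634.80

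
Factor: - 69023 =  - 23^1*3001^1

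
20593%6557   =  922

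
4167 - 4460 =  - 293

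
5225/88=475/8  =  59.38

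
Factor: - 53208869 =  - 7^1*499^1*15233^1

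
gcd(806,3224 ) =806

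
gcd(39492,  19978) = 2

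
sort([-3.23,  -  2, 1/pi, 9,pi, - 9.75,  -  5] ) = [ - 9.75, - 5,  -  3.23, - 2, 1/pi, pi,9]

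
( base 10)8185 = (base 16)1FF9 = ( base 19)13CF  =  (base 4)1333321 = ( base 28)AC9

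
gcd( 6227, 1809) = 1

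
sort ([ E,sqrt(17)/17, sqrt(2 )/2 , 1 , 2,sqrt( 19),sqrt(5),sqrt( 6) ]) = [sqrt(17 )/17,sqrt( 2 ) /2, 1,2,  sqrt( 5) , sqrt(6),E, sqrt( 19) ]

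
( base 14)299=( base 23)ml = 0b1000001111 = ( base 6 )2235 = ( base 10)527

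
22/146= 11/73= 0.15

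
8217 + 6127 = 14344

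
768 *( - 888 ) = -681984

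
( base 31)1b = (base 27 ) 1f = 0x2A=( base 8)52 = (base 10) 42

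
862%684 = 178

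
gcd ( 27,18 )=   9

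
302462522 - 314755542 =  -12293020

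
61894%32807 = 29087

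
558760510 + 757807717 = 1316568227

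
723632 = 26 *27832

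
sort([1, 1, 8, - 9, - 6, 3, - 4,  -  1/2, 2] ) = [ -9, - 6,-4, - 1/2,1, 1 , 2, 3,8]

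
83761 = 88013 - 4252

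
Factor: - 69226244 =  - 2^2*17^1*349^1*2917^1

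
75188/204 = 368 + 29/51  =  368.57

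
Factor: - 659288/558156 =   -  2^1 * 3^(-1 ) * 7^1*61^1 * 241^( - 1) = - 854/723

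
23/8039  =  23/8039=0.00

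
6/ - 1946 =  - 1 + 970/973 = -0.00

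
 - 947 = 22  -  969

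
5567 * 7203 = 40099101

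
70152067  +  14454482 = 84606549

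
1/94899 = 1/94899 = 0.00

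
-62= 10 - 72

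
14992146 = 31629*474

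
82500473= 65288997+17211476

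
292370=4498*65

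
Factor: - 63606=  - 2^1*3^1 * 10601^1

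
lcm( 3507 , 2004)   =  14028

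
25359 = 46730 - 21371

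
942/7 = 942/7 = 134.57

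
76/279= 76/279 = 0.27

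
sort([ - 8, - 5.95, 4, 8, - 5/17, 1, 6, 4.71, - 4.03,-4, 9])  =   [ -8,-5.95,-4.03, - 4,-5/17,1,4, 4.71, 6, 8, 9]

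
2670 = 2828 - 158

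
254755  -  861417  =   - 606662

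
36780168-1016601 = 35763567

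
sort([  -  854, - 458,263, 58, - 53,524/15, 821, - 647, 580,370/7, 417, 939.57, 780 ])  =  [ - 854, - 647, -458, - 53 , 524/15,370/7, 58,263,417, 580 , 780,821,939.57]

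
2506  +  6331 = 8837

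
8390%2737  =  179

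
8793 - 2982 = 5811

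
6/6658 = 3/3329 = 0.00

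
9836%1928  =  196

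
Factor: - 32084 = -2^2*13^1 * 617^1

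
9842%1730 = 1192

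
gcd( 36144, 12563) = 1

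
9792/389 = 25 + 67/389 = 25.17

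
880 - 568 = 312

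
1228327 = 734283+494044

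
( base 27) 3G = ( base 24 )41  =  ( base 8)141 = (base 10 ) 97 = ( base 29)3a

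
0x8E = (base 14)a2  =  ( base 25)5H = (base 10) 142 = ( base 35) 42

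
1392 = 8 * 174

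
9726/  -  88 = -111 + 21/44 = -110.52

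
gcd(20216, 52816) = 8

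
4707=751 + 3956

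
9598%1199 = 6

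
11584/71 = 163 + 11/71 = 163.15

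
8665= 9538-873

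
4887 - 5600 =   -  713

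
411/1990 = 411/1990=0.21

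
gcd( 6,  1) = 1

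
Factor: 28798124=2^2 * 149^1 * 211^1*229^1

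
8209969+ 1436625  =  9646594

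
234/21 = 78/7 = 11.14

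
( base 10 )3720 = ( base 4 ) 322020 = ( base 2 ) 111010001000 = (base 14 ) 14da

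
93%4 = 1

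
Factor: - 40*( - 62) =2480 = 2^4*5^1*31^1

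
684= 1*684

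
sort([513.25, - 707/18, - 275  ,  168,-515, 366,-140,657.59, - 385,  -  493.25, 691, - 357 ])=[ - 515, - 493.25, - 385, - 357, - 275, - 140, - 707/18,168,366,513.25,657.59,691 ]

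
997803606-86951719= 910851887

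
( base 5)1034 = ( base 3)12100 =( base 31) 4K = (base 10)144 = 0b10010000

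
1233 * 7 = 8631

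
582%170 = 72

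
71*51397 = 3649187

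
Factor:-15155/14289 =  - 3^( - 1) * 5^1 * 7^1 * 11^(  -  1) = - 35/33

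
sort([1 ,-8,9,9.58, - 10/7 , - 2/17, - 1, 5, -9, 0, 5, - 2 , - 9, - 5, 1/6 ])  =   [ - 9,-9, - 8 , - 5, - 2,-10/7, - 1, - 2/17, 0,1/6, 1,5 , 5,9,  9.58]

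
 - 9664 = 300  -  9964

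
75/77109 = 25/25703 = 0.00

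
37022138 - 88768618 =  - 51746480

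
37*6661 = 246457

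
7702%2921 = 1860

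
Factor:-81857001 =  - 3^1*1427^1*19121^1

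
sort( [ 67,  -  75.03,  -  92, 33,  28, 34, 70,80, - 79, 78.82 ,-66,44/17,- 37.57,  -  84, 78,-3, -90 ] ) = [  -  92,-90,- 84, - 79 , - 75.03, - 66 ,-37.57,-3, 44/17,28, 33 , 34 , 67,70,78, 78.82,  80 ]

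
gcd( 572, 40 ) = 4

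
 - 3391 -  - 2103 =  - 1288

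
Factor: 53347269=3^1*19^1*29^1*59^1*547^1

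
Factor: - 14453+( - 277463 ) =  - 291916 = - 2^2 * 19^1 *23^1 * 167^1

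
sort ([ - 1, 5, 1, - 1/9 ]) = [ - 1,  -  1/9, 1,5] 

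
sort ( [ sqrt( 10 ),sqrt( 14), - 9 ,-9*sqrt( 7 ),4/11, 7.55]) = [ - 9*sqrt ( 7 ), - 9 , 4/11, sqrt( 10 ), sqrt(14 ), 7.55] 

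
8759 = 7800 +959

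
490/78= 6 + 11/39  =  6.28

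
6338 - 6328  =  10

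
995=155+840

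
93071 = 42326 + 50745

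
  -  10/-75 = 2/15 = 0.13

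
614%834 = 614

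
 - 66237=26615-92852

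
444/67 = 6+42/67 = 6.63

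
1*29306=29306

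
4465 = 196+4269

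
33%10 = 3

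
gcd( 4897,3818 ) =83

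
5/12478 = 5/12478 = 0.00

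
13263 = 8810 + 4453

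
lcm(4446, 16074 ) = 208962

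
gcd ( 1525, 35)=5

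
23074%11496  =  82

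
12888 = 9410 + 3478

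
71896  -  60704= 11192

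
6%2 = 0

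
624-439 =185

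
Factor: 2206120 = 2^3*5^1*7^1*7879^1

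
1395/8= 1395/8 = 174.38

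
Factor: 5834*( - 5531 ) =-2^1*2917^1*5531^1   =  - 32267854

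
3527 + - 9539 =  - 6012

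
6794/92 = 73 + 39/46=73.85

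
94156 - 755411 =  -661255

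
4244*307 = 1302908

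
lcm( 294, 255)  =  24990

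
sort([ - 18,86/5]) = [-18 , 86/5]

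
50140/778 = 25070/389 =64.45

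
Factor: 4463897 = 101^1*193^1*  229^1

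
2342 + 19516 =21858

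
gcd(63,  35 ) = 7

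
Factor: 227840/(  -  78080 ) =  -178/61 = - 2^1*61^(-1) * 89^1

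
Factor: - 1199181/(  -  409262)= 2^(-1 )*3^1*7^( - 1) * 23^( - 1 )*31^( - 1)*41^(-1)*399727^1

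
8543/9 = 8543/9 = 949.22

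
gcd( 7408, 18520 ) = 3704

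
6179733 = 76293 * 81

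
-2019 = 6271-8290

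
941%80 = 61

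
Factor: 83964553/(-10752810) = - 2^(  -  1)*3^(  -  1) * 5^(-1 ) * 19^1*109^1* 40543^1 * 358427^ ( - 1 )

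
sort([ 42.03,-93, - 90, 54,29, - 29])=[-93 ,-90, - 29,29, 42.03, 54]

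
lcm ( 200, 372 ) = 18600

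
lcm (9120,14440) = 173280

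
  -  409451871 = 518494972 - 927946843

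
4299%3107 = 1192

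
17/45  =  17/45= 0.38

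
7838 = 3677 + 4161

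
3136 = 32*98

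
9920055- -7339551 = 17259606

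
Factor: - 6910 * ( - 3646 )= 25193860= 2^2*5^1*691^1*1823^1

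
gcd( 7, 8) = 1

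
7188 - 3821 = 3367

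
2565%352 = 101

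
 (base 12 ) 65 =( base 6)205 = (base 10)77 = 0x4d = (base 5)302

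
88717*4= 354868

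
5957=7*851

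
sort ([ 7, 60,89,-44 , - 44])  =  [  -  44, - 44,7 , 60,89 ]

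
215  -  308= - 93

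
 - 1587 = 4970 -6557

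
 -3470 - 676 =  - 4146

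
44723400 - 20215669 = 24507731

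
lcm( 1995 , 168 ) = 15960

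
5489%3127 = 2362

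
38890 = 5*7778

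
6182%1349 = 786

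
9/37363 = 9/37363 = 0.00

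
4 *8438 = 33752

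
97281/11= 97281/11 = 8843.73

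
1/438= 1/438 = 0.00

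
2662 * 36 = 95832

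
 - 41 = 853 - 894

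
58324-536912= -478588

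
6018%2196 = 1626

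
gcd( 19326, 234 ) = 6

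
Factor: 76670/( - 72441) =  - 2^1* 3^( - 3 )*5^1*11^1*17^1*41^1 * 2683^( - 1)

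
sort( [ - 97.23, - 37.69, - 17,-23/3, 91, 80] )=[-97.23,- 37.69, - 17 , - 23/3, 80, 91]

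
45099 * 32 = 1443168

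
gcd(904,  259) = 1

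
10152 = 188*54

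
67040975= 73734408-6693433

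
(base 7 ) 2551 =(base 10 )967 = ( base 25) 1DH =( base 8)1707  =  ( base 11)7aa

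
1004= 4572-3568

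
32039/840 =38+17/120 = 38.14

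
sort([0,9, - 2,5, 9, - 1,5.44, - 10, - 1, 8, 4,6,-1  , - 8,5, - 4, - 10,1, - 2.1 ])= [ - 10,  -  10, - 8,-4, - 2.1,-2,  -  1, - 1, - 1,0, 1, 4, 5,5, 5.44, 6, 8, 9,9] 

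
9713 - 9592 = 121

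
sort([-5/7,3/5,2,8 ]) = [ - 5/7, 3/5,2  ,  8 ] 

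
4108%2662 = 1446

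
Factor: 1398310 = 2^1*5^1*139831^1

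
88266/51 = 1730 + 12/17 =1730.71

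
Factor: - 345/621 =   -  3^( -2 )*5^1 = -5/9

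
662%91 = 25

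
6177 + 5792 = 11969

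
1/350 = 1/350 = 0.00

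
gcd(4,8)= 4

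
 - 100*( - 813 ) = 81300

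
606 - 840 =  - 234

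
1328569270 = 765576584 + 562992686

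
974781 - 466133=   508648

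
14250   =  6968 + 7282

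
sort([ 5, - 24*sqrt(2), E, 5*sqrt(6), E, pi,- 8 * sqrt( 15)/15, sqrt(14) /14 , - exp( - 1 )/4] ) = [-24*sqrt(2), - 8*sqrt(15 )/15, - exp( - 1)/4,  sqrt(14)/14, E,E,pi,5,  5*sqrt (6) ] 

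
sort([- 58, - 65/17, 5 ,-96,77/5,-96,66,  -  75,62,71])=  [-96,-96,  -  75,- 58,-65/17,5,77/5,62,66,71]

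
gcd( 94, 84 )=2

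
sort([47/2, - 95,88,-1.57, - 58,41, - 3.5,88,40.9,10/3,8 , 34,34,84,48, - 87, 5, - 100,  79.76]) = [-100,  -  95, - 87, - 58,-3.5, - 1.57,10/3,  5,8,47/2, 34, 34,40.9,  41,48, 79.76,84,88,88]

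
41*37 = 1517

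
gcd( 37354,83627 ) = 1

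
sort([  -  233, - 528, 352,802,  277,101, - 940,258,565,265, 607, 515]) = [ - 940,-528,- 233, 101, 258, 265, 277,352,515, 565, 607, 802 ] 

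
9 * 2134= 19206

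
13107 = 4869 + 8238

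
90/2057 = 90/2057 = 0.04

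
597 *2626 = 1567722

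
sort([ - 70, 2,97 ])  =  [ - 70, 2 , 97]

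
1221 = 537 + 684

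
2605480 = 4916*530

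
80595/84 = 26865/28 = 959.46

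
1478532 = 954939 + 523593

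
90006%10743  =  4062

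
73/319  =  73/319= 0.23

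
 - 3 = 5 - 8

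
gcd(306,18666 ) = 306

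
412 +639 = 1051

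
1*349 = 349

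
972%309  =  45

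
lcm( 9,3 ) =9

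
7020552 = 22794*308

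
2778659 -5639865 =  - 2861206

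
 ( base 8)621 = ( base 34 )br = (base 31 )ct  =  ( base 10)401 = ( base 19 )122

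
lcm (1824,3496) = 41952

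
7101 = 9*789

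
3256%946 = 418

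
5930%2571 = 788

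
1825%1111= 714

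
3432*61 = 209352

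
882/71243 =882/71243 = 0.01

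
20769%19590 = 1179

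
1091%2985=1091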